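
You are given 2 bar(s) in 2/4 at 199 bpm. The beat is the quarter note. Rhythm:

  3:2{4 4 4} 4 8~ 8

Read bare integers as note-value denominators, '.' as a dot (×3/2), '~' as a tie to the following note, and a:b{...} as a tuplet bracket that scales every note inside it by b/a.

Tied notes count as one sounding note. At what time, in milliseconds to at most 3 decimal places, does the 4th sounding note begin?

1. 0.0ms @ 0 + 201.005ms (2/3)
2. 201.005ms @ 2/3 + 201.005ms (2/3)
3. 402.01ms @ 4/3 + 201.005ms (2/3)
4. 603.015ms @ 2 + 301.508ms (1)
5. 904.523ms @ 3 + 301.508ms (1)

note 4 onset = 2b = 603.015ms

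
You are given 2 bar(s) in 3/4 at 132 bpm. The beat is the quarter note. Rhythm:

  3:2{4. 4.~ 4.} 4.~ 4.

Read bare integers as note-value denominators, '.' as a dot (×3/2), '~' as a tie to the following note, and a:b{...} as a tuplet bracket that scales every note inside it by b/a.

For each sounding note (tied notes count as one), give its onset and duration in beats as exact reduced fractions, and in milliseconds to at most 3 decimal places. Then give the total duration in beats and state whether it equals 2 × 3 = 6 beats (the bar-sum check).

1) 0.0ms=0b +454.545ms=1b
2) 454.545ms=1b +909.091ms=2b
3) 1363.636ms=3b +1363.636ms=3b
Σ=6b of 6 (132bpm 3/4) — PASS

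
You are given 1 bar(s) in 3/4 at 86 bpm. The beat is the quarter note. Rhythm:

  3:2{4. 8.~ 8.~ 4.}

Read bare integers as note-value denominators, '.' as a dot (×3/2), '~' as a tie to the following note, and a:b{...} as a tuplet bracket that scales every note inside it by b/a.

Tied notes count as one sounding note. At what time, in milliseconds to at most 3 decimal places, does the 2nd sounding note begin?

1. 0.0ms @ 0 + 697.674ms (1)
2. 697.674ms @ 1 + 1395.349ms (2)

note 2 onset = 1b = 697.674ms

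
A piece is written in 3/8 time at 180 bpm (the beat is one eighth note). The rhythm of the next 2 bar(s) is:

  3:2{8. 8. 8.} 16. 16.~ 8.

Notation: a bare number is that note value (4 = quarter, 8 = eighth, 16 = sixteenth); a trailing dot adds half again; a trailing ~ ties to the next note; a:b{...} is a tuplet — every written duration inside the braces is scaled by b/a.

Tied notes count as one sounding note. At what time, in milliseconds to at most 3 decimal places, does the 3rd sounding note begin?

1. 0.0ms @ 0 + 333.333ms (1)
2. 333.333ms @ 1 + 333.333ms (1)
3. 666.667ms @ 2 + 333.333ms (1)
4. 1000.0ms @ 3 + 250.0ms (3/4)
5. 1250.0ms @ 15/4 + 750.0ms (9/4)

note 3 onset = 2b = 666.667ms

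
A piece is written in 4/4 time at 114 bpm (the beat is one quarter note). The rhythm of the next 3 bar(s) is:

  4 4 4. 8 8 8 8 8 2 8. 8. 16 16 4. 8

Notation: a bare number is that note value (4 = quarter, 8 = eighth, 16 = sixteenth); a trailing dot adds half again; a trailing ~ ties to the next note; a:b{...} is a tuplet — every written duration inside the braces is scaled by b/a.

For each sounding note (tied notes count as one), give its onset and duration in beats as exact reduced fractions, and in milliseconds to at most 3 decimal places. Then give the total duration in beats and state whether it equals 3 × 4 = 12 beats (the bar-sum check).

1) 0.0ms=0b +526.316ms=1b
2) 526.316ms=1b +526.316ms=1b
3) 1052.632ms=2b +789.474ms=3/2b
4) 1842.105ms=7/2b +263.158ms=1/2b
5) 2105.263ms=4b +263.158ms=1/2b
6) 2368.421ms=9/2b +263.158ms=1/2b
7) 2631.579ms=5b +263.158ms=1/2b
8) 2894.737ms=11/2b +263.158ms=1/2b
9) 3157.895ms=6b +1052.632ms=2b
10) 4210.526ms=8b +394.737ms=3/4b
11) 4605.263ms=35/4b +394.737ms=3/4b
12) 5000.0ms=19/2b +131.579ms=1/4b
13) 5131.579ms=39/4b +131.579ms=1/4b
14) 5263.158ms=10b +789.474ms=3/2b
15) 6052.632ms=23/2b +263.158ms=1/2b
Σ=12b of 12 (114bpm 4/4) — PASS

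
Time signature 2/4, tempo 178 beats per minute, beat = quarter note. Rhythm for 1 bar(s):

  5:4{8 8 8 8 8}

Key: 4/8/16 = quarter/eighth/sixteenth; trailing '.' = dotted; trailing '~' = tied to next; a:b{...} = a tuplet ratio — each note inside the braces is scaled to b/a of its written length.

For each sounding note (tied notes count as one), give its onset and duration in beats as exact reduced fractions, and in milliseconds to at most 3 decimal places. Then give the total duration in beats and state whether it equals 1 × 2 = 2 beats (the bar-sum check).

1) 0.0ms=0b +134.831ms=2/5b
2) 134.831ms=2/5b +134.831ms=2/5b
3) 269.663ms=4/5b +134.831ms=2/5b
4) 404.494ms=6/5b +134.831ms=2/5b
5) 539.326ms=8/5b +134.831ms=2/5b
Σ=2b of 2 (178bpm 2/4) — PASS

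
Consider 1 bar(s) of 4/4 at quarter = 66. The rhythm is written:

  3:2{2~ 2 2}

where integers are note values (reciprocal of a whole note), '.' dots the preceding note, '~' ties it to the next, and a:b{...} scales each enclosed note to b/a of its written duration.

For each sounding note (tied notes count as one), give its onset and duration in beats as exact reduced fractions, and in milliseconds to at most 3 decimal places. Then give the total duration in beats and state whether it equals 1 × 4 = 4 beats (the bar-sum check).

1) 0.0ms=0b +2424.242ms=8/3b
2) 2424.242ms=8/3b +1212.121ms=4/3b
Σ=4b of 4 (66bpm 4/4) — PASS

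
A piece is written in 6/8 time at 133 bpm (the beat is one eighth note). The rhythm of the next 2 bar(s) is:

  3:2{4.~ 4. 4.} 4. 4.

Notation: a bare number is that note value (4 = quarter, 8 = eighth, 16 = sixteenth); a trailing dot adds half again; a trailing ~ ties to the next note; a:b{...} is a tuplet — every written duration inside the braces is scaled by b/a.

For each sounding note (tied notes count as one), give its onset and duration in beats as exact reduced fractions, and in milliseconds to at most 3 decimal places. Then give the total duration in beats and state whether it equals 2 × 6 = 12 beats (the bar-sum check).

1) 0.0ms=0b +1804.511ms=4b
2) 1804.511ms=4b +902.256ms=2b
3) 2706.767ms=6b +1353.383ms=3b
4) 4060.15ms=9b +1353.383ms=3b
Σ=12b of 12 (133bpm 6/8) — PASS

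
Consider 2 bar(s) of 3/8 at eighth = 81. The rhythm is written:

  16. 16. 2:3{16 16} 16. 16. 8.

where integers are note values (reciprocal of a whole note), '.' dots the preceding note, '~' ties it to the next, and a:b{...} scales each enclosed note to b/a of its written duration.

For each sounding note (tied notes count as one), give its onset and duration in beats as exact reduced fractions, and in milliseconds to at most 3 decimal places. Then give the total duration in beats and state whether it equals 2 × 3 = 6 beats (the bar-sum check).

1) 0.0ms=0b +555.556ms=3/4b
2) 555.556ms=3/4b +555.556ms=3/4b
3) 1111.111ms=3/2b +555.556ms=3/4b
4) 1666.667ms=9/4b +555.556ms=3/4b
5) 2222.222ms=3b +555.556ms=3/4b
6) 2777.778ms=15/4b +555.556ms=3/4b
7) 3333.333ms=9/2b +1111.111ms=3/2b
Σ=6b of 6 (81bpm 3/8) — PASS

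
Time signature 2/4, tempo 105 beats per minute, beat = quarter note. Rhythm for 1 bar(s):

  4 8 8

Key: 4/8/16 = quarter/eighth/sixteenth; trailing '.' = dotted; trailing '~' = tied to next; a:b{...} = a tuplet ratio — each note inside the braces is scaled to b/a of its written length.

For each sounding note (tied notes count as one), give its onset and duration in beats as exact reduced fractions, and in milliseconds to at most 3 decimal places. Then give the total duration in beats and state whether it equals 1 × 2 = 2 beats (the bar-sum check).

1) 0.0ms=0b +571.429ms=1b
2) 571.429ms=1b +285.714ms=1/2b
3) 857.143ms=3/2b +285.714ms=1/2b
Σ=2b of 2 (105bpm 2/4) — PASS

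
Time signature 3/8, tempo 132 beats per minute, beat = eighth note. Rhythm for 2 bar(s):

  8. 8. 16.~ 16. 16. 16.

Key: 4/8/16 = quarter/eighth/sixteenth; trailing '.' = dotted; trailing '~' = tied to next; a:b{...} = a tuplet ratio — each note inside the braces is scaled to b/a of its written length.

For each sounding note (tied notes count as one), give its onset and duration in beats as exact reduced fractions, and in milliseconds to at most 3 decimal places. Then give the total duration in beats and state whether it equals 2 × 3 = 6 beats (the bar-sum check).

1) 0.0ms=0b +681.818ms=3/2b
2) 681.818ms=3/2b +681.818ms=3/2b
3) 1363.636ms=3b +681.818ms=3/2b
4) 2045.455ms=9/2b +340.909ms=3/4b
5) 2386.364ms=21/4b +340.909ms=3/4b
Σ=6b of 6 (132bpm 3/8) — PASS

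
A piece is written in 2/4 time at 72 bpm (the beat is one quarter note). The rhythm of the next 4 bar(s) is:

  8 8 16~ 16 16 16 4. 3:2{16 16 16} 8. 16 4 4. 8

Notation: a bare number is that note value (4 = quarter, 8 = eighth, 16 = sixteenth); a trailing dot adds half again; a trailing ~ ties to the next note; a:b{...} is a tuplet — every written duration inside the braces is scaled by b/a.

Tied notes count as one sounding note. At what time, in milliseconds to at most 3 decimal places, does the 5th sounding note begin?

1. 0.0ms @ 0 + 416.667ms (1/2)
2. 416.667ms @ 1/2 + 416.667ms (1/2)
3. 833.333ms @ 1 + 416.667ms (1/2)
4. 1250.0ms @ 3/2 + 208.333ms (1/4)
5. 1458.333ms @ 7/4 + 208.333ms (1/4)
6. 1666.667ms @ 2 + 1250.0ms (3/2)
7. 2916.667ms @ 7/2 + 138.889ms (1/6)
8. 3055.556ms @ 11/3 + 138.889ms (1/6)
9. 3194.444ms @ 23/6 + 138.889ms (1/6)
10. 3333.333ms @ 4 + 625.0ms (3/4)
11. 3958.333ms @ 19/4 + 208.333ms (1/4)
12. 4166.667ms @ 5 + 833.333ms (1)
13. 5000.0ms @ 6 + 1250.0ms (3/2)
14. 6250.0ms @ 15/2 + 416.667ms (1/2)

note 5 onset = 7/4b = 1458.333ms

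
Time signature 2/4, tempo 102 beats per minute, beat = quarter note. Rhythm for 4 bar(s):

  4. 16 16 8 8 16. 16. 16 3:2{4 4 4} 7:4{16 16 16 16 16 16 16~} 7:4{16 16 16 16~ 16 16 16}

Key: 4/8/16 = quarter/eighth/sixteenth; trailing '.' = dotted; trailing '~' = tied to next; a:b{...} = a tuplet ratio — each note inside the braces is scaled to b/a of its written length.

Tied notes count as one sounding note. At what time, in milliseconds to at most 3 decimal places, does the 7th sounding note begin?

note 7 onset = 27/8b = 1985.294ms

1. 0.0ms @ 0 + 882.353ms (3/2)
2. 882.353ms @ 3/2 + 147.059ms (1/4)
3. 1029.412ms @ 7/4 + 147.059ms (1/4)
4. 1176.471ms @ 2 + 294.118ms (1/2)
5. 1470.588ms @ 5/2 + 294.118ms (1/2)
6. 1764.706ms @ 3 + 220.588ms (3/8)
7. 1985.294ms @ 27/8 + 220.588ms (3/8)
8. 2205.882ms @ 15/4 + 147.059ms (1/4)
9. 2352.941ms @ 4 + 392.157ms (2/3)
10. 2745.098ms @ 14/3 + 392.157ms (2/3)
11. 3137.255ms @ 16/3 + 392.157ms (2/3)
12. 3529.412ms @ 6 + 84.034ms (1/7)
13. 3613.445ms @ 43/7 + 84.034ms (1/7)
14. 3697.479ms @ 44/7 + 84.034ms (1/7)
15. 3781.513ms @ 45/7 + 84.034ms (1/7)
16. 3865.546ms @ 46/7 + 84.034ms (1/7)
17. 3949.58ms @ 47/7 + 84.034ms (1/7)
18. 4033.613ms @ 48/7 + 168.067ms (2/7)
19. 4201.681ms @ 50/7 + 84.034ms (1/7)
20. 4285.714ms @ 51/7 + 84.034ms (1/7)
21. 4369.748ms @ 52/7 + 168.067ms (2/7)
22. 4537.815ms @ 54/7 + 84.034ms (1/7)
23. 4621.849ms @ 55/7 + 84.034ms (1/7)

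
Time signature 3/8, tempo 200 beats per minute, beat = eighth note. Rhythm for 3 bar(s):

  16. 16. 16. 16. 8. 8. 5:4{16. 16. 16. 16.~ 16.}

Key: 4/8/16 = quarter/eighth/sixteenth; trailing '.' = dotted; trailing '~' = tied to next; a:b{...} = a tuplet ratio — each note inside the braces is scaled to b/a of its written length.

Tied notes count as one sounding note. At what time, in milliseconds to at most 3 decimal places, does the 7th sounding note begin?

1. 0.0ms @ 0 + 225.0ms (3/4)
2. 225.0ms @ 3/4 + 225.0ms (3/4)
3. 450.0ms @ 3/2 + 225.0ms (3/4)
4. 675.0ms @ 9/4 + 225.0ms (3/4)
5. 900.0ms @ 3 + 450.0ms (3/2)
6. 1350.0ms @ 9/2 + 450.0ms (3/2)
7. 1800.0ms @ 6 + 180.0ms (3/5)
8. 1980.0ms @ 33/5 + 180.0ms (3/5)
9. 2160.0ms @ 36/5 + 180.0ms (3/5)
10. 2340.0ms @ 39/5 + 360.0ms (6/5)

note 7 onset = 6b = 1800.0ms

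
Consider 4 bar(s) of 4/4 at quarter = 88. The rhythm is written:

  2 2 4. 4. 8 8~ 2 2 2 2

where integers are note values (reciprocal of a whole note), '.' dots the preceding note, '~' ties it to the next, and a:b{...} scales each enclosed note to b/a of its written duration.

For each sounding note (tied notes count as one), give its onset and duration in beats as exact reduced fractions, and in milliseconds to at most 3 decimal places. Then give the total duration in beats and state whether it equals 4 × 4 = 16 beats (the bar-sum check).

1) 0.0ms=0b +1363.636ms=2b
2) 1363.636ms=2b +1363.636ms=2b
3) 2727.273ms=4b +1022.727ms=3/2b
4) 3750.0ms=11/2b +1022.727ms=3/2b
5) 4772.727ms=7b +340.909ms=1/2b
6) 5113.636ms=15/2b +1704.545ms=5/2b
7) 6818.182ms=10b +1363.636ms=2b
8) 8181.818ms=12b +1363.636ms=2b
9) 9545.455ms=14b +1363.636ms=2b
Σ=16b of 16 (88bpm 4/4) — PASS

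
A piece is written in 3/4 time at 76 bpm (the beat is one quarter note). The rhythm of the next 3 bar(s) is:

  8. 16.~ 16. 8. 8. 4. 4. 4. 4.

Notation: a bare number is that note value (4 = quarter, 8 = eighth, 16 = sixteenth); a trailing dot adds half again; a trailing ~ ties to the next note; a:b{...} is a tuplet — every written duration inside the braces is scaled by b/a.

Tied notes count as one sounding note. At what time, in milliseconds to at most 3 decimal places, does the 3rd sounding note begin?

note 3 onset = 3/2b = 1184.211ms

1. 0.0ms @ 0 + 592.105ms (3/4)
2. 592.105ms @ 3/4 + 592.105ms (3/4)
3. 1184.211ms @ 3/2 + 592.105ms (3/4)
4. 1776.316ms @ 9/4 + 592.105ms (3/4)
5. 2368.421ms @ 3 + 1184.211ms (3/2)
6. 3552.632ms @ 9/2 + 1184.211ms (3/2)
7. 4736.842ms @ 6 + 1184.211ms (3/2)
8. 5921.053ms @ 15/2 + 1184.211ms (3/2)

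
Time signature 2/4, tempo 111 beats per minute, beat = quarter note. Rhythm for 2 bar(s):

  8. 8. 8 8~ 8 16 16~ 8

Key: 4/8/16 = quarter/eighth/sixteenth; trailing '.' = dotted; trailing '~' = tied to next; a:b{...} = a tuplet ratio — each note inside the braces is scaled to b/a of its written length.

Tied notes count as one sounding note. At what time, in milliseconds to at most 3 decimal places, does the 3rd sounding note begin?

note 3 onset = 3/2b = 810.811ms

1. 0.0ms @ 0 + 405.405ms (3/4)
2. 405.405ms @ 3/4 + 405.405ms (3/4)
3. 810.811ms @ 3/2 + 270.27ms (1/2)
4. 1081.081ms @ 2 + 540.541ms (1)
5. 1621.622ms @ 3 + 135.135ms (1/4)
6. 1756.757ms @ 13/4 + 405.405ms (3/4)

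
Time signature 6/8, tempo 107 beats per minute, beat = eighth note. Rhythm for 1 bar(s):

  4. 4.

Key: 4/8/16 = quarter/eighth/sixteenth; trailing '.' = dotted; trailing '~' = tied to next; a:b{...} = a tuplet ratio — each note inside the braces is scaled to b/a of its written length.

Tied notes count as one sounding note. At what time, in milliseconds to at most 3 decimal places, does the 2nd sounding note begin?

1. 0.0ms @ 0 + 1682.243ms (3)
2. 1682.243ms @ 3 + 1682.243ms (3)

note 2 onset = 3b = 1682.243ms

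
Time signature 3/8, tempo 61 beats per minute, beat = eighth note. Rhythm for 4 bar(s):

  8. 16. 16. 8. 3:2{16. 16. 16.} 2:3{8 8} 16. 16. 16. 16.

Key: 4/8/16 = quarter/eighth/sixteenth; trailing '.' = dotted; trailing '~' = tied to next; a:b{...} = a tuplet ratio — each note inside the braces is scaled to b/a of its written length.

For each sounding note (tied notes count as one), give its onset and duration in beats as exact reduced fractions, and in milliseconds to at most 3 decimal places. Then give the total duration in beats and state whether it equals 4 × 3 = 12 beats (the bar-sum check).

1) 0.0ms=0b +1475.41ms=3/2b
2) 1475.41ms=3/2b +737.705ms=3/4b
3) 2213.115ms=9/4b +737.705ms=3/4b
4) 2950.82ms=3b +1475.41ms=3/2b
5) 4426.23ms=9/2b +491.803ms=1/2b
6) 4918.033ms=5b +491.803ms=1/2b
7) 5409.836ms=11/2b +491.803ms=1/2b
8) 5901.639ms=6b +1475.41ms=3/2b
9) 7377.049ms=15/2b +1475.41ms=3/2b
10) 8852.459ms=9b +737.705ms=3/4b
11) 9590.164ms=39/4b +737.705ms=3/4b
12) 10327.869ms=21/2b +737.705ms=3/4b
13) 11065.574ms=45/4b +737.705ms=3/4b
Σ=12b of 12 (61bpm 3/8) — PASS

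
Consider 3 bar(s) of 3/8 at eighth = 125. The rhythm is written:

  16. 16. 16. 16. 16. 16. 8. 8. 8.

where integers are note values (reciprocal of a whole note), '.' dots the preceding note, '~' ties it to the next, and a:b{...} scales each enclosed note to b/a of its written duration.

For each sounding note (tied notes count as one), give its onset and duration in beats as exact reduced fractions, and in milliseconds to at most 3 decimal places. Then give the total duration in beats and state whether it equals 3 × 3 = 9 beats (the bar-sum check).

1) 0.0ms=0b +360.0ms=3/4b
2) 360.0ms=3/4b +360.0ms=3/4b
3) 720.0ms=3/2b +360.0ms=3/4b
4) 1080.0ms=9/4b +360.0ms=3/4b
5) 1440.0ms=3b +360.0ms=3/4b
6) 1800.0ms=15/4b +360.0ms=3/4b
7) 2160.0ms=9/2b +720.0ms=3/2b
8) 2880.0ms=6b +720.0ms=3/2b
9) 3600.0ms=15/2b +720.0ms=3/2b
Σ=9b of 9 (125bpm 3/8) — PASS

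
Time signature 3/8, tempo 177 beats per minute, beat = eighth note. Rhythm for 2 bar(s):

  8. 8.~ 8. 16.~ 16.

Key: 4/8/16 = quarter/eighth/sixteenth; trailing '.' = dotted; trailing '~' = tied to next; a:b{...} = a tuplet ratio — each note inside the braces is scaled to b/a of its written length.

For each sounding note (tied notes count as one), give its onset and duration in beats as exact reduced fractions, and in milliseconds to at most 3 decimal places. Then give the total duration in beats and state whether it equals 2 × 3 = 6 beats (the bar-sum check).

1) 0.0ms=0b +508.475ms=3/2b
2) 508.475ms=3/2b +1016.949ms=3b
3) 1525.424ms=9/2b +508.475ms=3/2b
Σ=6b of 6 (177bpm 3/8) — PASS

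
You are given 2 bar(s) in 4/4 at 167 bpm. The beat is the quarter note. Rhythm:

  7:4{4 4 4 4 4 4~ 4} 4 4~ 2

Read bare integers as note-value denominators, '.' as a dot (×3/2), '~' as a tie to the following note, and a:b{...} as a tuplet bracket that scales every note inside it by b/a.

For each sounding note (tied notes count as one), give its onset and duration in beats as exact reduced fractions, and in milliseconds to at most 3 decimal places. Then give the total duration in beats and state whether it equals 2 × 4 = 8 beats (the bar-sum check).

1) 0.0ms=0b +205.304ms=4/7b
2) 205.304ms=4/7b +205.304ms=4/7b
3) 410.607ms=8/7b +205.304ms=4/7b
4) 615.911ms=12/7b +205.304ms=4/7b
5) 821.215ms=16/7b +205.304ms=4/7b
6) 1026.518ms=20/7b +410.607ms=8/7b
7) 1437.126ms=4b +359.281ms=1b
8) 1796.407ms=5b +1077.844ms=3b
Σ=8b of 8 (167bpm 4/4) — PASS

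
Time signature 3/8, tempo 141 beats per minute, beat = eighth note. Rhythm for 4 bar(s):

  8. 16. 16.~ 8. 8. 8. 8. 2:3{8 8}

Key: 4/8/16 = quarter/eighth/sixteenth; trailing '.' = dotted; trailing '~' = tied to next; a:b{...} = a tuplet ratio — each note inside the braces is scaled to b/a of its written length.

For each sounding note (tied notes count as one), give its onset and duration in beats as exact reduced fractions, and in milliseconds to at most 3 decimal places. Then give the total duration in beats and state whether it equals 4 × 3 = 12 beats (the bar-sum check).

1) 0.0ms=0b +638.298ms=3/2b
2) 638.298ms=3/2b +319.149ms=3/4b
3) 957.447ms=9/4b +957.447ms=9/4b
4) 1914.894ms=9/2b +638.298ms=3/2b
5) 2553.191ms=6b +638.298ms=3/2b
6) 3191.489ms=15/2b +638.298ms=3/2b
7) 3829.787ms=9b +638.298ms=3/2b
8) 4468.085ms=21/2b +638.298ms=3/2b
Σ=12b of 12 (141bpm 3/8) — PASS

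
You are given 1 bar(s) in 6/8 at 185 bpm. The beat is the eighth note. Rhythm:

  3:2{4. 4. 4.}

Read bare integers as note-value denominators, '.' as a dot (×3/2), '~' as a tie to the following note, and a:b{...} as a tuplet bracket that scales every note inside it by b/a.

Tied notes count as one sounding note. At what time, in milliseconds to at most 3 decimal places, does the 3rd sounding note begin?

1. 0.0ms @ 0 + 648.649ms (2)
2. 648.649ms @ 2 + 648.649ms (2)
3. 1297.297ms @ 4 + 648.649ms (2)

note 3 onset = 4b = 1297.297ms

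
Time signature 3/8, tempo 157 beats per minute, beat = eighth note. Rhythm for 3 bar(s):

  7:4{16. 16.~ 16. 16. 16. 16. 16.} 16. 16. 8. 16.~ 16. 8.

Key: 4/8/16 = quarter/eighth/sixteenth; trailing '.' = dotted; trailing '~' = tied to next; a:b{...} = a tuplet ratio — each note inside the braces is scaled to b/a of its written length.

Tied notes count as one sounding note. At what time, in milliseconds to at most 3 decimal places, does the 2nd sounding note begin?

note 2 onset = 3/7b = 163.785ms

1. 0.0ms @ 0 + 163.785ms (3/7)
2. 163.785ms @ 3/7 + 327.571ms (6/7)
3. 491.356ms @ 9/7 + 163.785ms (3/7)
4. 655.141ms @ 12/7 + 163.785ms (3/7)
5. 818.926ms @ 15/7 + 163.785ms (3/7)
6. 982.712ms @ 18/7 + 163.785ms (3/7)
7. 1146.497ms @ 3 + 286.624ms (3/4)
8. 1433.121ms @ 15/4 + 286.624ms (3/4)
9. 1719.745ms @ 9/2 + 573.248ms (3/2)
10. 2292.994ms @ 6 + 573.248ms (3/2)
11. 2866.242ms @ 15/2 + 573.248ms (3/2)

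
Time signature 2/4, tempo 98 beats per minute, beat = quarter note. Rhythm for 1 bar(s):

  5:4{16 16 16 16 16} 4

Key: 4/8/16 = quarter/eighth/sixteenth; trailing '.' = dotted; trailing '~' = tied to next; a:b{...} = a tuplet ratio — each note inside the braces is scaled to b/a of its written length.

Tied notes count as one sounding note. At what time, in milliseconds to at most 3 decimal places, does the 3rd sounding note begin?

1. 0.0ms @ 0 + 122.449ms (1/5)
2. 122.449ms @ 1/5 + 122.449ms (1/5)
3. 244.898ms @ 2/5 + 122.449ms (1/5)
4. 367.347ms @ 3/5 + 122.449ms (1/5)
5. 489.796ms @ 4/5 + 122.449ms (1/5)
6. 612.245ms @ 1 + 612.245ms (1)

note 3 onset = 2/5b = 244.898ms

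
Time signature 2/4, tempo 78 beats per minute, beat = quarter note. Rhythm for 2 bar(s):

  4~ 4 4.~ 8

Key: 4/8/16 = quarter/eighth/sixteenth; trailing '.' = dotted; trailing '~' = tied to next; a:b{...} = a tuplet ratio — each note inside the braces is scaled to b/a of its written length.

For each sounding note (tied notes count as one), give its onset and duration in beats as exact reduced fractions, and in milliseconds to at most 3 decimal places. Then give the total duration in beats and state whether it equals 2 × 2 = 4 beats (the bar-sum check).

1) 0.0ms=0b +1538.462ms=2b
2) 1538.462ms=2b +1538.462ms=2b
Σ=4b of 4 (78bpm 2/4) — PASS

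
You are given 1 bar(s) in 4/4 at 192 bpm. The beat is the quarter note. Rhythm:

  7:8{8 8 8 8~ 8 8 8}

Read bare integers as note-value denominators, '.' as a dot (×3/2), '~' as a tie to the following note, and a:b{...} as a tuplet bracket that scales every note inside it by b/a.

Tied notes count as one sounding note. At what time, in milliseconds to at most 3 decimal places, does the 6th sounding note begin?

1. 0.0ms @ 0 + 178.571ms (4/7)
2. 178.571ms @ 4/7 + 178.571ms (4/7)
3. 357.143ms @ 8/7 + 178.571ms (4/7)
4. 535.714ms @ 12/7 + 357.143ms (8/7)
5. 892.857ms @ 20/7 + 178.571ms (4/7)
6. 1071.429ms @ 24/7 + 178.571ms (4/7)

note 6 onset = 24/7b = 1071.429ms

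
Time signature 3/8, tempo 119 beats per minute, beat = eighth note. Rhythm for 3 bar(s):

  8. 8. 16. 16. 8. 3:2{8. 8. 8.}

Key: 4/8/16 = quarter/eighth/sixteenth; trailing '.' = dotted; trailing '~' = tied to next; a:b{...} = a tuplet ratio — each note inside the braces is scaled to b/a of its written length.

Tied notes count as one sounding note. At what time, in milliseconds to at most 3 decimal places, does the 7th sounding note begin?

1. 0.0ms @ 0 + 756.303ms (3/2)
2. 756.303ms @ 3/2 + 756.303ms (3/2)
3. 1512.605ms @ 3 + 378.151ms (3/4)
4. 1890.756ms @ 15/4 + 378.151ms (3/4)
5. 2268.908ms @ 9/2 + 756.303ms (3/2)
6. 3025.21ms @ 6 + 504.202ms (1)
7. 3529.412ms @ 7 + 504.202ms (1)
8. 4033.613ms @ 8 + 504.202ms (1)

note 7 onset = 7b = 3529.412ms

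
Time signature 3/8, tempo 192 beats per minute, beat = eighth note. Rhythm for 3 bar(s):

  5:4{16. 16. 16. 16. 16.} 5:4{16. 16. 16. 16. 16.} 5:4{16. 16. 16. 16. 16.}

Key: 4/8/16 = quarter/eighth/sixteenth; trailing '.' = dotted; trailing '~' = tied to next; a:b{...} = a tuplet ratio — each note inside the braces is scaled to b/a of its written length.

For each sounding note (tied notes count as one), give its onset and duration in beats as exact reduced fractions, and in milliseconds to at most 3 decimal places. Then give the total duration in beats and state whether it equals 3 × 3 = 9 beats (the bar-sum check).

1) 0.0ms=0b +187.5ms=3/5b
2) 187.5ms=3/5b +187.5ms=3/5b
3) 375.0ms=6/5b +187.5ms=3/5b
4) 562.5ms=9/5b +187.5ms=3/5b
5) 750.0ms=12/5b +187.5ms=3/5b
6) 937.5ms=3b +187.5ms=3/5b
7) 1125.0ms=18/5b +187.5ms=3/5b
8) 1312.5ms=21/5b +187.5ms=3/5b
9) 1500.0ms=24/5b +187.5ms=3/5b
10) 1687.5ms=27/5b +187.5ms=3/5b
11) 1875.0ms=6b +187.5ms=3/5b
12) 2062.5ms=33/5b +187.5ms=3/5b
13) 2250.0ms=36/5b +187.5ms=3/5b
14) 2437.5ms=39/5b +187.5ms=3/5b
15) 2625.0ms=42/5b +187.5ms=3/5b
Σ=9b of 9 (192bpm 3/8) — PASS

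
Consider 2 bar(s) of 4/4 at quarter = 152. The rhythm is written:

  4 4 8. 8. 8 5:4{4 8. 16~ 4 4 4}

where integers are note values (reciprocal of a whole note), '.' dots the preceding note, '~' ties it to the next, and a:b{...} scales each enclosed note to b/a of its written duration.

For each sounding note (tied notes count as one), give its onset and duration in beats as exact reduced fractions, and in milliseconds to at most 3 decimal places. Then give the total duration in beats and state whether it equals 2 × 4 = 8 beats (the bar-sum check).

1) 0.0ms=0b +394.737ms=1b
2) 394.737ms=1b +394.737ms=1b
3) 789.474ms=2b +296.053ms=3/4b
4) 1085.526ms=11/4b +296.053ms=3/4b
5) 1381.579ms=7/2b +197.368ms=1/2b
6) 1578.947ms=4b +315.789ms=4/5b
7) 1894.737ms=24/5b +236.842ms=3/5b
8) 2131.579ms=27/5b +394.737ms=1b
9) 2526.316ms=32/5b +315.789ms=4/5b
10) 2842.105ms=36/5b +315.789ms=4/5b
Σ=8b of 8 (152bpm 4/4) — PASS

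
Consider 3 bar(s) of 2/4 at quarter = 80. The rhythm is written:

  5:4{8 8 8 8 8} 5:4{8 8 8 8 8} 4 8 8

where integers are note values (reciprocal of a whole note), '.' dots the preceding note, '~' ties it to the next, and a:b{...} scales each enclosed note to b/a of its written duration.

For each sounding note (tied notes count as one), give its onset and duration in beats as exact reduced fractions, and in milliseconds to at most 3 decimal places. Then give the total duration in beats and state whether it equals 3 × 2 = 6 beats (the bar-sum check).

1) 0.0ms=0b +300.0ms=2/5b
2) 300.0ms=2/5b +300.0ms=2/5b
3) 600.0ms=4/5b +300.0ms=2/5b
4) 900.0ms=6/5b +300.0ms=2/5b
5) 1200.0ms=8/5b +300.0ms=2/5b
6) 1500.0ms=2b +300.0ms=2/5b
7) 1800.0ms=12/5b +300.0ms=2/5b
8) 2100.0ms=14/5b +300.0ms=2/5b
9) 2400.0ms=16/5b +300.0ms=2/5b
10) 2700.0ms=18/5b +300.0ms=2/5b
11) 3000.0ms=4b +750.0ms=1b
12) 3750.0ms=5b +375.0ms=1/2b
13) 4125.0ms=11/2b +375.0ms=1/2b
Σ=6b of 6 (80bpm 2/4) — PASS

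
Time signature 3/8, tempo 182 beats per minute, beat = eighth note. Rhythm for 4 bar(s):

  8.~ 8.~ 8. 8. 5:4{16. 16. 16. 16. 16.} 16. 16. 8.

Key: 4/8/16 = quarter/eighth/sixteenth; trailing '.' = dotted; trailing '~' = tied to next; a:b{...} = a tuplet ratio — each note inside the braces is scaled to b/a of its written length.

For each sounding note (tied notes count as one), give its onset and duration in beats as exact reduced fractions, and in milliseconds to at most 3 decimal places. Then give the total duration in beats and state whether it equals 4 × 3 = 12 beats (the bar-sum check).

1) 0.0ms=0b +1483.516ms=9/2b
2) 1483.516ms=9/2b +494.505ms=3/2b
3) 1978.022ms=6b +197.802ms=3/5b
4) 2175.824ms=33/5b +197.802ms=3/5b
5) 2373.626ms=36/5b +197.802ms=3/5b
6) 2571.429ms=39/5b +197.802ms=3/5b
7) 2769.231ms=42/5b +197.802ms=3/5b
8) 2967.033ms=9b +247.253ms=3/4b
9) 3214.286ms=39/4b +247.253ms=3/4b
10) 3461.538ms=21/2b +494.505ms=3/2b
Σ=12b of 12 (182bpm 3/8) — PASS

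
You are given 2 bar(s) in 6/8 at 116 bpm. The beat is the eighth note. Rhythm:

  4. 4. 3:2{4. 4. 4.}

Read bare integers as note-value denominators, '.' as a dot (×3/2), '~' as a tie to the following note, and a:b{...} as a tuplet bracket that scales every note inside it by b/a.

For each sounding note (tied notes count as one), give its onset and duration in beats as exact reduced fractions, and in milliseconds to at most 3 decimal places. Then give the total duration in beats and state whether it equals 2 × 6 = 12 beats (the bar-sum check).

1) 0.0ms=0b +1551.724ms=3b
2) 1551.724ms=3b +1551.724ms=3b
3) 3103.448ms=6b +1034.483ms=2b
4) 4137.931ms=8b +1034.483ms=2b
5) 5172.414ms=10b +1034.483ms=2b
Σ=12b of 12 (116bpm 6/8) — PASS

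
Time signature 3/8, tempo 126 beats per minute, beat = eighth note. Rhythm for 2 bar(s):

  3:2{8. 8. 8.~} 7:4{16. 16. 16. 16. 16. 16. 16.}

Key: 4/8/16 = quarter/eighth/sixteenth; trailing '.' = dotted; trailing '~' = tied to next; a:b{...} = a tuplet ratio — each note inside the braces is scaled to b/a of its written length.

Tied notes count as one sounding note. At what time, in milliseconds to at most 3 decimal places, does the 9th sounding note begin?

1. 0.0ms @ 0 + 476.19ms (1)
2. 476.19ms @ 1 + 476.19ms (1)
3. 952.381ms @ 2 + 680.272ms (10/7)
4. 1632.653ms @ 24/7 + 204.082ms (3/7)
5. 1836.735ms @ 27/7 + 204.082ms (3/7)
6. 2040.816ms @ 30/7 + 204.082ms (3/7)
7. 2244.898ms @ 33/7 + 204.082ms (3/7)
8. 2448.98ms @ 36/7 + 204.082ms (3/7)
9. 2653.061ms @ 39/7 + 204.082ms (3/7)

note 9 onset = 39/7b = 2653.061ms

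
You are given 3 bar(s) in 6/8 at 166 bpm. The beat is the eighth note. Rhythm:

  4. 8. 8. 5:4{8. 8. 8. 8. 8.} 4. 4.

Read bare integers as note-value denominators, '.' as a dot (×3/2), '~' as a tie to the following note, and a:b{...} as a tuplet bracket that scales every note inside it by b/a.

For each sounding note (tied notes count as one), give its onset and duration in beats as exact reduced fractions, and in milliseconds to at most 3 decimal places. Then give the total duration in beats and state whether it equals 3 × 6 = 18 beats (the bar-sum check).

1) 0.0ms=0b +1084.337ms=3b
2) 1084.337ms=3b +542.169ms=3/2b
3) 1626.506ms=9/2b +542.169ms=3/2b
4) 2168.675ms=6b +433.735ms=6/5b
5) 2602.41ms=36/5b +433.735ms=6/5b
6) 3036.145ms=42/5b +433.735ms=6/5b
7) 3469.88ms=48/5b +433.735ms=6/5b
8) 3903.614ms=54/5b +433.735ms=6/5b
9) 4337.349ms=12b +1084.337ms=3b
10) 5421.687ms=15b +1084.337ms=3b
Σ=18b of 18 (166bpm 6/8) — PASS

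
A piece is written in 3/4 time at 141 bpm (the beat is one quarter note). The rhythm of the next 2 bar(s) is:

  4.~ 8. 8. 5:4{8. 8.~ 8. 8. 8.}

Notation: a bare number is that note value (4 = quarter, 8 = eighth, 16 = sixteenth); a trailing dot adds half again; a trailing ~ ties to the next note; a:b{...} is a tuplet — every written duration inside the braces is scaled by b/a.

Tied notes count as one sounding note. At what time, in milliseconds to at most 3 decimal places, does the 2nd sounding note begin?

note 2 onset = 9/4b = 957.447ms

1. 0.0ms @ 0 + 957.447ms (9/4)
2. 957.447ms @ 9/4 + 319.149ms (3/4)
3. 1276.596ms @ 3 + 255.319ms (3/5)
4. 1531.915ms @ 18/5 + 510.638ms (6/5)
5. 2042.553ms @ 24/5 + 255.319ms (3/5)
6. 2297.872ms @ 27/5 + 255.319ms (3/5)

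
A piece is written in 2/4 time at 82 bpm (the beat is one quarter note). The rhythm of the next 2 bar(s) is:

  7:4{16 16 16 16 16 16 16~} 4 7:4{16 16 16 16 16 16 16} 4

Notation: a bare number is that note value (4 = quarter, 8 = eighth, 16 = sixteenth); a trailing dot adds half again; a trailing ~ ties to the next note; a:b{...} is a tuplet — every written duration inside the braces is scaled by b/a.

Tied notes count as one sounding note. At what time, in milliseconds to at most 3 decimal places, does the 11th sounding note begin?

1. 0.0ms @ 0 + 104.53ms (1/7)
2. 104.53ms @ 1/7 + 104.53ms (1/7)
3. 209.059ms @ 2/7 + 104.53ms (1/7)
4. 313.589ms @ 3/7 + 104.53ms (1/7)
5. 418.118ms @ 4/7 + 104.53ms (1/7)
6. 522.648ms @ 5/7 + 104.53ms (1/7)
7. 627.178ms @ 6/7 + 836.237ms (8/7)
8. 1463.415ms @ 2 + 104.53ms (1/7)
9. 1567.944ms @ 15/7 + 104.53ms (1/7)
10. 1672.474ms @ 16/7 + 104.53ms (1/7)
11. 1777.003ms @ 17/7 + 104.53ms (1/7)
12. 1881.533ms @ 18/7 + 104.53ms (1/7)
13. 1986.063ms @ 19/7 + 104.53ms (1/7)
14. 2090.592ms @ 20/7 + 104.53ms (1/7)
15. 2195.122ms @ 3 + 731.707ms (1)

note 11 onset = 17/7b = 1777.003ms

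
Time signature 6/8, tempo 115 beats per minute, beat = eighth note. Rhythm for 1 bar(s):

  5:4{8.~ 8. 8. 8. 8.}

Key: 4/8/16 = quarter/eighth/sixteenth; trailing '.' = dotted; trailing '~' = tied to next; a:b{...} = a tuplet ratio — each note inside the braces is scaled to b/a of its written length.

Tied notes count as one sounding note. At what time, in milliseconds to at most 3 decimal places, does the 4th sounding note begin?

1. 0.0ms @ 0 + 1252.174ms (12/5)
2. 1252.174ms @ 12/5 + 626.087ms (6/5)
3. 1878.261ms @ 18/5 + 626.087ms (6/5)
4. 2504.348ms @ 24/5 + 626.087ms (6/5)

note 4 onset = 24/5b = 2504.348ms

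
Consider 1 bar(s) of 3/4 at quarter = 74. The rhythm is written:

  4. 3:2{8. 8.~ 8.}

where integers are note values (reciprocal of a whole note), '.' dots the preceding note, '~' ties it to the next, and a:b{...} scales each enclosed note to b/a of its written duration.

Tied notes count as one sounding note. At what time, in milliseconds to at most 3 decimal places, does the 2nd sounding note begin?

1. 0.0ms @ 0 + 1216.216ms (3/2)
2. 1216.216ms @ 3/2 + 405.405ms (1/2)
3. 1621.622ms @ 2 + 810.811ms (1)

note 2 onset = 3/2b = 1216.216ms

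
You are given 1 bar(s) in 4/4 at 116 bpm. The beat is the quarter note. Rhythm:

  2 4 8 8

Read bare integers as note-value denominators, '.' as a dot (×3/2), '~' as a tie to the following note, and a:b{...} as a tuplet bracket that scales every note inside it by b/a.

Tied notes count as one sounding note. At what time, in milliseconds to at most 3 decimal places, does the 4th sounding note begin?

note 4 onset = 7/2b = 1810.345ms

1. 0.0ms @ 0 + 1034.483ms (2)
2. 1034.483ms @ 2 + 517.241ms (1)
3. 1551.724ms @ 3 + 258.621ms (1/2)
4. 1810.345ms @ 7/2 + 258.621ms (1/2)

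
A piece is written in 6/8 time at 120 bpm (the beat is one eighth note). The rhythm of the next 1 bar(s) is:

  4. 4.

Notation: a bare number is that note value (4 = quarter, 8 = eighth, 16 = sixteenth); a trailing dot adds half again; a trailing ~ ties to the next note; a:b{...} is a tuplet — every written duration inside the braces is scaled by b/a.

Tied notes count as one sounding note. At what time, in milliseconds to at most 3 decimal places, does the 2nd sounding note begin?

1. 0.0ms @ 0 + 1500.0ms (3)
2. 1500.0ms @ 3 + 1500.0ms (3)

note 2 onset = 3b = 1500.0ms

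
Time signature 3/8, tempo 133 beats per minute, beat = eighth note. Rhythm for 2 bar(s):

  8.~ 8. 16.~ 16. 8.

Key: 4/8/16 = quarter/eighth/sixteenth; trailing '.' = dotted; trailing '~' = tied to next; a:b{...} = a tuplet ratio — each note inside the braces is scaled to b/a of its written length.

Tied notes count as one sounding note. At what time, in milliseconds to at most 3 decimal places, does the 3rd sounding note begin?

1. 0.0ms @ 0 + 1353.383ms (3)
2. 1353.383ms @ 3 + 676.692ms (3/2)
3. 2030.075ms @ 9/2 + 676.692ms (3/2)

note 3 onset = 9/2b = 2030.075ms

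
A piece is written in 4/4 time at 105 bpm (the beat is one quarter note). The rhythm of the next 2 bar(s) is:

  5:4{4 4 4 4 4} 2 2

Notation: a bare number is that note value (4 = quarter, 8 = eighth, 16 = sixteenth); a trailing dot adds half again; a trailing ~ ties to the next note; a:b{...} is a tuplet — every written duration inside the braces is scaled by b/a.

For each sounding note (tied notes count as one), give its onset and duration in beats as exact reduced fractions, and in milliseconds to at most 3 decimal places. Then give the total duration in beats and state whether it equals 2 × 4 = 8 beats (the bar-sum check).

1) 0.0ms=0b +457.143ms=4/5b
2) 457.143ms=4/5b +457.143ms=4/5b
3) 914.286ms=8/5b +457.143ms=4/5b
4) 1371.429ms=12/5b +457.143ms=4/5b
5) 1828.571ms=16/5b +457.143ms=4/5b
6) 2285.714ms=4b +1142.857ms=2b
7) 3428.571ms=6b +1142.857ms=2b
Σ=8b of 8 (105bpm 4/4) — PASS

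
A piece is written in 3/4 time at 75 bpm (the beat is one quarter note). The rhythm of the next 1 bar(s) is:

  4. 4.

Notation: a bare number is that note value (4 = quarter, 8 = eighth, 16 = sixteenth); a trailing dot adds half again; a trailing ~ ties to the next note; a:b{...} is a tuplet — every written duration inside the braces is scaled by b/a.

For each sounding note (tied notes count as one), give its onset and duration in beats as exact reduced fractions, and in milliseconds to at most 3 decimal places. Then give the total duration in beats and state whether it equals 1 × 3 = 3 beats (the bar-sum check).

1) 0.0ms=0b +1200.0ms=3/2b
2) 1200.0ms=3/2b +1200.0ms=3/2b
Σ=3b of 3 (75bpm 3/4) — PASS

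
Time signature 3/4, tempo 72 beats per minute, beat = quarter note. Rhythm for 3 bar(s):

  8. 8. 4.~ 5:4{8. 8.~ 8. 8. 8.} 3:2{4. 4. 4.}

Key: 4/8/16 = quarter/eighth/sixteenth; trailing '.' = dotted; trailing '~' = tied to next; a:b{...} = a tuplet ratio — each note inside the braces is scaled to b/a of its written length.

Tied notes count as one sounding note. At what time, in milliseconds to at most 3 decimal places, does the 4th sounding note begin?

note 4 onset = 18/5b = 3000.0ms

1. 0.0ms @ 0 + 625.0ms (3/4)
2. 625.0ms @ 3/4 + 625.0ms (3/4)
3. 1250.0ms @ 3/2 + 1750.0ms (21/10)
4. 3000.0ms @ 18/5 + 1000.0ms (6/5)
5. 4000.0ms @ 24/5 + 500.0ms (3/5)
6. 4500.0ms @ 27/5 + 500.0ms (3/5)
7. 5000.0ms @ 6 + 833.333ms (1)
8. 5833.333ms @ 7 + 833.333ms (1)
9. 6666.667ms @ 8 + 833.333ms (1)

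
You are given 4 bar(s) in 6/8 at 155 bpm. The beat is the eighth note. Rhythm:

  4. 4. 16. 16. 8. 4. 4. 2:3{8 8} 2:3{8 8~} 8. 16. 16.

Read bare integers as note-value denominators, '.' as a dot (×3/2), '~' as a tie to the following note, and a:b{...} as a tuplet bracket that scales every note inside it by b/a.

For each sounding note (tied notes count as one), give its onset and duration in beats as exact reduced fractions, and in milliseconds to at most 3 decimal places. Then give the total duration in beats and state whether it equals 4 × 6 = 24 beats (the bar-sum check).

1) 0.0ms=0b +1161.29ms=3b
2) 1161.29ms=3b +1161.29ms=3b
3) 2322.581ms=6b +290.323ms=3/4b
4) 2612.903ms=27/4b +290.323ms=3/4b
5) 2903.226ms=15/2b +580.645ms=3/2b
6) 3483.871ms=9b +1161.29ms=3b
7) 4645.161ms=12b +1161.29ms=3b
8) 5806.452ms=15b +580.645ms=3/2b
9) 6387.097ms=33/2b +580.645ms=3/2b
10) 6967.742ms=18b +580.645ms=3/2b
11) 7548.387ms=39/2b +1161.29ms=3b
12) 8709.677ms=45/2b +290.323ms=3/4b
13) 9000.0ms=93/4b +290.323ms=3/4b
Σ=24b of 24 (155bpm 6/8) — PASS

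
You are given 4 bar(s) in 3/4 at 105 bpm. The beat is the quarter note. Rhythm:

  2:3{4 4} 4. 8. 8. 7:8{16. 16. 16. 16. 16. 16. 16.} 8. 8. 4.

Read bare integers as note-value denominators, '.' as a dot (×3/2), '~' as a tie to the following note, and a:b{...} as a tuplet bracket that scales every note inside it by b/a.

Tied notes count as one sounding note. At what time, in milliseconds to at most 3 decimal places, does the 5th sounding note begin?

note 5 onset = 21/4b = 3000.0ms

1. 0.0ms @ 0 + 857.143ms (3/2)
2. 857.143ms @ 3/2 + 857.143ms (3/2)
3. 1714.286ms @ 3 + 857.143ms (3/2)
4. 2571.429ms @ 9/2 + 428.571ms (3/4)
5. 3000.0ms @ 21/4 + 428.571ms (3/4)
6. 3428.571ms @ 6 + 244.898ms (3/7)
7. 3673.469ms @ 45/7 + 244.898ms (3/7)
8. 3918.367ms @ 48/7 + 244.898ms (3/7)
9. 4163.265ms @ 51/7 + 244.898ms (3/7)
10. 4408.163ms @ 54/7 + 244.898ms (3/7)
11. 4653.061ms @ 57/7 + 244.898ms (3/7)
12. 4897.959ms @ 60/7 + 244.898ms (3/7)
13. 5142.857ms @ 9 + 428.571ms (3/4)
14. 5571.429ms @ 39/4 + 428.571ms (3/4)
15. 6000.0ms @ 21/2 + 857.143ms (3/2)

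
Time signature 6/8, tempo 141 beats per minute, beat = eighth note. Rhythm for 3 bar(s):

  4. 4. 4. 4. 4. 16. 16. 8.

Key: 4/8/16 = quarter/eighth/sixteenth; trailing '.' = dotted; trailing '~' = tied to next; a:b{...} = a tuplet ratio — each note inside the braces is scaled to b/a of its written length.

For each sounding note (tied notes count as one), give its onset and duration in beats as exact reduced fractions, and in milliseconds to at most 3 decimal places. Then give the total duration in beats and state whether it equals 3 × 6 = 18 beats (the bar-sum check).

1) 0.0ms=0b +1276.596ms=3b
2) 1276.596ms=3b +1276.596ms=3b
3) 2553.191ms=6b +1276.596ms=3b
4) 3829.787ms=9b +1276.596ms=3b
5) 5106.383ms=12b +1276.596ms=3b
6) 6382.979ms=15b +319.149ms=3/4b
7) 6702.128ms=63/4b +319.149ms=3/4b
8) 7021.277ms=33/2b +638.298ms=3/2b
Σ=18b of 18 (141bpm 6/8) — PASS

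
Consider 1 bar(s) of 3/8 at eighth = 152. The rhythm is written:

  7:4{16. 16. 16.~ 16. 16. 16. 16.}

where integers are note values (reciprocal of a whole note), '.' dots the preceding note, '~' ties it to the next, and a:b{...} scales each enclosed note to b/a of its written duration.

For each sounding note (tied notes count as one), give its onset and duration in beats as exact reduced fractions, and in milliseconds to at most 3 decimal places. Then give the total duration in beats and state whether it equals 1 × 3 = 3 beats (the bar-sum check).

1) 0.0ms=0b +169.173ms=3/7b
2) 169.173ms=3/7b +169.173ms=3/7b
3) 338.346ms=6/7b +338.346ms=6/7b
4) 676.692ms=12/7b +169.173ms=3/7b
5) 845.865ms=15/7b +169.173ms=3/7b
6) 1015.038ms=18/7b +169.173ms=3/7b
Σ=3b of 3 (152bpm 3/8) — PASS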